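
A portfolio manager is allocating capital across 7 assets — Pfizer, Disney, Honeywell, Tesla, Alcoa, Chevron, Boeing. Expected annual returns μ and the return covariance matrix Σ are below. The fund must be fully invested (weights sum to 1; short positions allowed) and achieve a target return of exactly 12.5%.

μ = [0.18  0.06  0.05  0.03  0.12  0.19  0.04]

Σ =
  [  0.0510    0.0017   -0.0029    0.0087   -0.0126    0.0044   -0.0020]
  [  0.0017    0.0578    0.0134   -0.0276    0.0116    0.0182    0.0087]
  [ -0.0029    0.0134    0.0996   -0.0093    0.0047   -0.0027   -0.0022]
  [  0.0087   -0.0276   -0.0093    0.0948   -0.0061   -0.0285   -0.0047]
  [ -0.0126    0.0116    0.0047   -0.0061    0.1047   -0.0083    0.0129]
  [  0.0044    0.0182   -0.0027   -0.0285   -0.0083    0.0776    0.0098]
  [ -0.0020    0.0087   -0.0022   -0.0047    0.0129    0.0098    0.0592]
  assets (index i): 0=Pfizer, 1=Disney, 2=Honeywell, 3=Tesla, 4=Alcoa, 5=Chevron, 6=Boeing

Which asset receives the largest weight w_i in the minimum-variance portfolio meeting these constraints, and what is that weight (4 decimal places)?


x=Σ⁻¹μ = [3.6029  -0.0056  0.6948  1.0248  1.8292  2.8370  0.0372]
y=Σ⁻¹𝟙 = [17.9510  15.1099  10.6375  20.3596  10.4640  15.7249  12.4062]
a=μᵀx=1.473680  b=𝟙ᵀx=10.020114  c=𝟙ᵀy=102.653273  D=ac−b²=50.875339
λ₁=(c·0.125−b)/D = (102.653273·0.125−10.020114)/50.875339 = 0.055263
λ₂=(a−b·0.125)/D = (1.473680−10.020114·0.125)/50.875339 = 0.004347
w* = 0.055263·x + 0.004347·y:
  w_0 = 0.055263·3.6029 + 0.004347·17.9510 = 0.2771  (Pfizer)
  w_1 = 0.055263·-0.0056 + 0.004347·15.1099 = 0.0654  (Disney)
  w_2 = 0.055263·0.6948 + 0.004347·10.6375 = 0.0846  (Honeywell)
  w_3 = 0.055263·1.0248 + 0.004347·20.3596 = 0.1451  (Tesla)
  w_4 = 0.055263·1.8292 + 0.004347·10.4640 = 0.1466  (Alcoa)
  w_5 = 0.055263·2.8370 + 0.004347·15.7249 = 0.2251  (Chevron)
  w_6 = 0.055263·0.0372 + 0.004347·12.4062 = 0.0560  (Boeing)
Σw_i=1.0000  μᵀw=0.1250
σ²=wᵀΣw=λ₁·μ_p+λ₂ = 0.055263·0.125 + 0.004347 = 0.011255 ≈ 0.0113

Pfizer (0.2771)


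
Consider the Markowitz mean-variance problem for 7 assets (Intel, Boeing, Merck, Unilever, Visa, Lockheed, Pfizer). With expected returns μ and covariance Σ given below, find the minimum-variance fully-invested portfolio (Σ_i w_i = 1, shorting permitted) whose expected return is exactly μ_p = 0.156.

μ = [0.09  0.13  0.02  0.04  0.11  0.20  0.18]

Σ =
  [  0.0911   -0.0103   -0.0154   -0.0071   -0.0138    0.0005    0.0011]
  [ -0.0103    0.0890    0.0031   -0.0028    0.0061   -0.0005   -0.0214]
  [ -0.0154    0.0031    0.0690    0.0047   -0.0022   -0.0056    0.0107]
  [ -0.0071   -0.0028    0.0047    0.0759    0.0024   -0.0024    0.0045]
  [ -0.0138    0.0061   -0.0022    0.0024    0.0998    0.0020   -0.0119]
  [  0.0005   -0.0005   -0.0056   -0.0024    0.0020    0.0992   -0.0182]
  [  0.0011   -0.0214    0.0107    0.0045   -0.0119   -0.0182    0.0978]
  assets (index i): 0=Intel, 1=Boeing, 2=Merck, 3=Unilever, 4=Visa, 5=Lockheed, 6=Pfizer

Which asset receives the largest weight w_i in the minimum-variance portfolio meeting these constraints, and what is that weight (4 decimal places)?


p=Σ⁻¹μ = [1.5104  2.2587  0.2873  0.5958  1.4610  2.5554  2.9122]
q=Σ⁻¹𝟙 = [18.3065  16.0845  16.0961  13.5979  13.1463  13.8545  15.3297]
a=μᵀp=1.655127  b=𝟙ᵀp=11.580772  c=𝟙ᵀq=106.415602  D=ac−b²=42.017115
λ₁=(c·0.156−b)/D = (106.415602·0.156−11.580772)/42.017115 = 0.119477
λ₂=(a−b·0.156)/D = (1.655127−11.580772·0.156)/42.017115 = -0.003605
w* = 0.119477·p + -0.003605·q:
  w_0 = 0.119477·1.5104 + -0.003605·18.3065 = 0.1145  (Intel)
  w_1 = 0.119477·2.2587 + -0.003605·16.0845 = 0.2119  (Boeing)
  w_2 = 0.119477·0.2873 + -0.003605·16.0961 = -0.0237  (Merck)
  w_3 = 0.119477·0.5958 + -0.003605·13.5979 = 0.0222  (Unilever)
  w_4 = 0.119477·1.4610 + -0.003605·13.1463 = 0.1272  (Visa)
  w_5 = 0.119477·2.5554 + -0.003605·13.8545 = 0.2554  (Lockheed)
  w_6 = 0.119477·2.9122 + -0.003605·15.3297 = 0.2927  (Pfizer)
Σw_i=1.0000  μᵀw=0.1560
σ²=wᵀΣw=λ₁·μ_p+λ₂ = 0.119477·0.156 + -0.003605 = 0.015033 ≈ 0.0150

Pfizer (0.2927)


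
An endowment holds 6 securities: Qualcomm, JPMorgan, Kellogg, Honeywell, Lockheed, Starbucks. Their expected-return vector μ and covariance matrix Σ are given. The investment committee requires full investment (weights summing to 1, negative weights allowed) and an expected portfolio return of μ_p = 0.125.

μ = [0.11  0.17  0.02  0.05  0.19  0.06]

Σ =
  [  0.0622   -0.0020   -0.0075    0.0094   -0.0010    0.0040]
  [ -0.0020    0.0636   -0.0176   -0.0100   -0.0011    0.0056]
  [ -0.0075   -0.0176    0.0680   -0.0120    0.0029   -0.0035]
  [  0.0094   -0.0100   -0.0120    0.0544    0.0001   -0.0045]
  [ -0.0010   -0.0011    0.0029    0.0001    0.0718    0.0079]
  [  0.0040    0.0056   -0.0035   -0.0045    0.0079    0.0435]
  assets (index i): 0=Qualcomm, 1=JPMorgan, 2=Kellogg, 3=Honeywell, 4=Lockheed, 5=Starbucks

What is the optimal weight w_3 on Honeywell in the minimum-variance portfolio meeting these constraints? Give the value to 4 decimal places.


0.1332

g=Σ⁻¹μ = [1.8273  3.4177  1.5874  1.6264  2.5920  0.5965]
h=Σ⁻¹𝟙 = [14.8755  27.1009  29.1113  28.9719  10.9705  21.4788]
a=μᵀg=1.423364  b=𝟙ᵀg=11.647399  c=𝟙ᵀh=132.508862  D=ac−b²=52.946449
λ₁=(c·0.125−b)/D = (132.508862·0.125−11.647399)/52.946449 = 0.092852
λ₂=(a−b·0.125)/D = (1.423364−11.647399·0.125)/52.946449 = -0.000615
w* = 0.092852·g + -0.000615·h:
  w_0 = 0.092852·1.8273 + -0.000615·14.8755 = 0.1605  (Qualcomm)
  w_1 = 0.092852·3.4177 + -0.000615·27.1009 = 0.3007  (JPMorgan)
  w_2 = 0.092852·1.5874 + -0.000615·29.1113 = 0.1295  (Kellogg)
  w_3 = 0.092852·1.6264 + -0.000615·28.9719 = 0.1332  (Honeywell)
  w_4 = 0.092852·2.5920 + -0.000615·10.9705 = 0.2339  (Lockheed)
  w_5 = 0.092852·0.5965 + -0.000615·21.4788 = 0.0422  (Starbucks)
Σw_i=1.0000  μᵀw=0.1250
σ²=wᵀΣw=λ₁·μ_p+λ₂ = 0.092852·0.125 + -0.000615 = 0.010992 ≈ 0.0110


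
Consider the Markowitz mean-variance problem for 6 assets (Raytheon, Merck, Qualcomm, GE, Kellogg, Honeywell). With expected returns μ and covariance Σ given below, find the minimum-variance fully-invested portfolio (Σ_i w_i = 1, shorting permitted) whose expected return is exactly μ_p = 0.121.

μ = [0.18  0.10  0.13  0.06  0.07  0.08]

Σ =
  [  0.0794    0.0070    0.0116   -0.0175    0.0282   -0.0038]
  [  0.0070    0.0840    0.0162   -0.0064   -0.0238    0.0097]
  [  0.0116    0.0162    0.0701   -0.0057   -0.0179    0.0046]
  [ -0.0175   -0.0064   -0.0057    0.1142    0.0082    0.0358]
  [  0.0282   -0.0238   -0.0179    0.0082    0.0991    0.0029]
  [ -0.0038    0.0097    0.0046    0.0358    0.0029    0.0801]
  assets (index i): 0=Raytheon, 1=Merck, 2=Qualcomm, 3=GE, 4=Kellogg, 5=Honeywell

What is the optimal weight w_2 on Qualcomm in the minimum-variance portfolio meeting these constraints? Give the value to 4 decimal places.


x=Σ⁻¹μ = [1.9637  0.8892  1.4893  0.7389  0.5529  0.5485]
y=Σ⁻¹𝟙 = [7.1998  12.1074  13.7384  8.3165  12.5559  6.3992]
a=μᵀx=0.762920  b=𝟙ᵀx=6.182529  c=𝟙ᵀy=60.317147  D=ac−b²=7.793486
λ₁=(c·0.121−b)/D = (60.317147·0.121−6.182529)/7.793486 = 0.143177
λ₂=(a−b·0.121)/D = (0.762920−6.182529·0.121)/7.793486 = 0.001903
w* = 0.143177·x + 0.001903·y:
  w_0 = 0.143177·1.9637 + 0.001903·7.1998 = 0.2949  (Raytheon)
  w_1 = 0.143177·0.8892 + 0.001903·12.1074 = 0.1504  (Merck)
  w_2 = 0.143177·1.4893 + 0.001903·13.7384 = 0.2394  (Qualcomm)
  w_3 = 0.143177·0.7389 + 0.001903·8.3165 = 0.1216  (GE)
  w_4 = 0.143177·0.5529 + 0.001903·12.5559 = 0.1031  (Kellogg)
  w_5 = 0.143177·0.5485 + 0.001903·6.3992 = 0.0907  (Honeywell)
Σw_i=1.0000  μᵀw=0.1210
σ²=wᵀΣw=λ₁·μ_p+λ₂ = 0.143177·0.121 + 0.001903 = 0.019228 ≈ 0.0192

0.2394


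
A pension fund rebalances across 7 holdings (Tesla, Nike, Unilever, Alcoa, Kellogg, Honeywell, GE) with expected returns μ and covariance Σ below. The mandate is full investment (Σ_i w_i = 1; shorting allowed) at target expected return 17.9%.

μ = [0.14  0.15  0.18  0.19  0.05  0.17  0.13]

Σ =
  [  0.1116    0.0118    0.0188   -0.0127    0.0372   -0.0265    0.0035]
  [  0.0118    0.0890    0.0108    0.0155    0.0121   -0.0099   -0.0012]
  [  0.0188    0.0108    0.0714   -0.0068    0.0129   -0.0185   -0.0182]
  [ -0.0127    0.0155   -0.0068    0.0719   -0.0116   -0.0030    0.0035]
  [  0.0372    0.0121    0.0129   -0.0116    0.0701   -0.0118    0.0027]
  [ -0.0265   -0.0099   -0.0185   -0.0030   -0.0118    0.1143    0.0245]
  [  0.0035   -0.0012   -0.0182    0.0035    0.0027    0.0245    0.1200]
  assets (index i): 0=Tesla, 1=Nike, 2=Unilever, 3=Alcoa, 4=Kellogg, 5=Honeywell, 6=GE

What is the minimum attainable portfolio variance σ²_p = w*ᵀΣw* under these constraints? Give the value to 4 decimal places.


0.0165

u=Σ⁻¹μ = [1.4820  0.8320  3.1253  3.0798  0.0661  2.2899  0.9636]
v=Σ⁻¹𝟙 = [6.7558  5.3103  16.3173  17.6038  11.6819  13.5581  7.1198]
a=μᵀu=1.997862  b=𝟙ᵀu=11.838730  c=𝟙ᵀv=78.346966  D=ac−b²=16.370876
λ₁=(c·0.179−b)/D = (78.346966·0.179−11.838730)/16.370876 = 0.133492
λ₂=(a−b·0.179)/D = (1.997862−11.838730·0.179)/16.370876 = -0.007408
w* = 0.133492·u + -0.007408·v:
  w_0 = 0.133492·1.4820 + -0.007408·6.7558 = 0.1478  (Tesla)
  w_1 = 0.133492·0.8320 + -0.007408·5.3103 = 0.0717  (Nike)
  w_2 = 0.133492·3.1253 + -0.007408·16.3173 = 0.2963  (Unilever)
  w_3 = 0.133492·3.0798 + -0.007408·17.6038 = 0.2807  (Alcoa)
  w_4 = 0.133492·0.0661 + -0.007408·11.6819 = -0.0777  (Kellogg)
  w_5 = 0.133492·2.2899 + -0.007408·13.5581 = 0.2053  (Honeywell)
  w_6 = 0.133492·0.9636 + -0.007408·7.1198 = 0.0759  (GE)
Σw_i=1.0000  μᵀw=0.1790
σ²=wᵀΣw=λ₁·μ_p+λ₂ = 0.133492·0.179 + -0.007408 = 0.016487 ≈ 0.0165


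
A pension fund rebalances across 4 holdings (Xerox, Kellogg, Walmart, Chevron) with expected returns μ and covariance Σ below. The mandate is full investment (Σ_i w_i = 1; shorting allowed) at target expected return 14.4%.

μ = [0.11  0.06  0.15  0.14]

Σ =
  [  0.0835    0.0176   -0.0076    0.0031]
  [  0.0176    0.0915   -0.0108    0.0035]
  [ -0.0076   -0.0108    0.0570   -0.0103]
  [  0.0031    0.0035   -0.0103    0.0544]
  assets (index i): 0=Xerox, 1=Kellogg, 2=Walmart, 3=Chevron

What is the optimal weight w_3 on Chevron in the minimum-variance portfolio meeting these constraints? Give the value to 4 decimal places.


0.4268

p=Σ⁻¹μ = [1.3764  0.6859  3.5080  3.1152]
q=Σ⁻¹𝟙 = [11.1469  10.9063  25.0332  21.7852]
a=μᵀp=1.154879  b=𝟙ᵀp=8.685443  c=𝟙ᵀq=68.871580  D=ac−b²=4.101387
λ₁=(c·0.144−b)/D = (68.871580·0.144−8.685443)/4.101387 = 0.300402
λ₂=(a−b·0.144)/D = (1.154879−8.685443·0.144)/4.101387 = -0.023364
w* = 0.300402·p + -0.023364·q:
  w_0 = 0.300402·1.3764 + -0.023364·11.1469 = 0.1530  (Xerox)
  w_1 = 0.300402·0.6859 + -0.023364·10.9063 = -0.0488  (Kellogg)
  w_2 = 0.300402·3.5080 + -0.023364·25.0332 = 0.4689  (Walmart)
  w_3 = 0.300402·3.1152 + -0.023364·21.7852 = 0.4268  (Chevron)
Σw_i=1.0000  μᵀw=0.1440
σ²=wᵀΣw=λ₁·μ_p+λ₂ = 0.300402·0.144 + -0.023364 = 0.019894 ≈ 0.0199


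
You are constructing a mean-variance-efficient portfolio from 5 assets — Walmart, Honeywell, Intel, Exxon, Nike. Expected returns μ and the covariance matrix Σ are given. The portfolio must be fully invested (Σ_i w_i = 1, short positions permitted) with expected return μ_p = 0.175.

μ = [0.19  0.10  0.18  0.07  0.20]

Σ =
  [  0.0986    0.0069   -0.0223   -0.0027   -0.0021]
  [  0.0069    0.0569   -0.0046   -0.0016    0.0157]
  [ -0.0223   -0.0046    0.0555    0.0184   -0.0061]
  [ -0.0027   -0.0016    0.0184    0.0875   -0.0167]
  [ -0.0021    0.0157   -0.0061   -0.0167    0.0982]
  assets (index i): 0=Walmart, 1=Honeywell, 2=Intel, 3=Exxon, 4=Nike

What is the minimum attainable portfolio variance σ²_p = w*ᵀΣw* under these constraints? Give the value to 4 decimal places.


0.0154

g=Σ⁻¹μ = [2.9569  1.1604  4.6552  0.3660  2.2658]
h=Σ⁻¹𝟙 = [14.8780  14.8381  23.3433  9.3830  11.1749]
a=μᵀg=1.994561  b=𝟙ᵀg=11.404232  c=𝟙ᵀh=73.617414  D=ac−b²=16.777911
λ₁=(c·0.175−b)/D = (73.617414·0.175−11.404232)/16.777911 = 0.088141
λ₂=(a−b·0.175)/D = (1.994561−11.404232·0.175)/16.777911 = -0.000070
w* = 0.088141·g + -0.000070·h:
  w_0 = 0.088141·2.9569 + -0.000070·14.8780 = 0.2596  (Walmart)
  w_1 = 0.088141·1.1604 + -0.000070·14.8381 = 0.1012  (Honeywell)
  w_2 = 0.088141·4.6552 + -0.000070·23.3433 = 0.4087  (Intel)
  w_3 = 0.088141·0.3660 + -0.000070·9.3830 = 0.0316  (Exxon)
  w_4 = 0.088141·2.2658 + -0.000070·11.1749 = 0.1989  (Nike)
Σw_i=1.0000  μᵀw=0.1750
σ²=wᵀΣw=λ₁·μ_p+λ₂ = 0.088141·0.175 + -0.000070 = 0.015354 ≈ 0.0154


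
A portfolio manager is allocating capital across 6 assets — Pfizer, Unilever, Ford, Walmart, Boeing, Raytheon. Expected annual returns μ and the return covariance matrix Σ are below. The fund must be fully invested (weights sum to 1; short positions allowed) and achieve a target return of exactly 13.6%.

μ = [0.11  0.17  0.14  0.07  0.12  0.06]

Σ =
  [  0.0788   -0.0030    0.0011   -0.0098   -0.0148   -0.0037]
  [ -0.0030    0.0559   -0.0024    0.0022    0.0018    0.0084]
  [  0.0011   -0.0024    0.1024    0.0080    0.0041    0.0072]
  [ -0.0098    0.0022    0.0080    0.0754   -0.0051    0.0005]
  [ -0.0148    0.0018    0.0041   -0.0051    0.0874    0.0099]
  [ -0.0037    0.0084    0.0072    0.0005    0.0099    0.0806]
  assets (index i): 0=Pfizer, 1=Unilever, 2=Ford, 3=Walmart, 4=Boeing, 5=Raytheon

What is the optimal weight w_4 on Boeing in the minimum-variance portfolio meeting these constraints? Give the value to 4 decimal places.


u=Σ⁻¹μ = [1.9414  3.0759  1.2566  1.0659  1.6195  0.1952]
v=Σ⁻¹𝟙 = [18.1033  16.7912  7.5958  15.1842  13.6675  9.0366]
a=μᵀu=1.193040  b=𝟙ᵀu=9.154460  c=𝟙ᵀv=80.378526  D=ac−b²=12.090625
λ₁=(c·0.136−b)/D = (80.378526·0.136−9.154460)/12.090625 = 0.146975
λ₂=(a−b·0.136)/D = (1.193040−9.154460·0.136)/12.090625 = -0.004298
w* = 0.146975·u + -0.004298·v:
  w_0 = 0.146975·1.9414 + -0.004298·18.1033 = 0.2075  (Pfizer)
  w_1 = 0.146975·3.0759 + -0.004298·16.7912 = 0.3799  (Unilever)
  w_2 = 0.146975·1.2566 + -0.004298·7.5958 = 0.1520  (Ford)
  w_3 = 0.146975·1.0659 + -0.004298·15.1842 = 0.0914  (Walmart)
  w_4 = 0.146975·1.6195 + -0.004298·13.6675 = 0.1793  (Boeing)
  w_5 = 0.146975·0.1952 + -0.004298·9.0366 = -0.0102  (Raytheon)
Σw_i=1.0000  μᵀw=0.1360
σ²=wᵀΣw=λ₁·μ_p+λ₂ = 0.146975·0.136 + -0.004298 = 0.015690 ≈ 0.0157

0.1793


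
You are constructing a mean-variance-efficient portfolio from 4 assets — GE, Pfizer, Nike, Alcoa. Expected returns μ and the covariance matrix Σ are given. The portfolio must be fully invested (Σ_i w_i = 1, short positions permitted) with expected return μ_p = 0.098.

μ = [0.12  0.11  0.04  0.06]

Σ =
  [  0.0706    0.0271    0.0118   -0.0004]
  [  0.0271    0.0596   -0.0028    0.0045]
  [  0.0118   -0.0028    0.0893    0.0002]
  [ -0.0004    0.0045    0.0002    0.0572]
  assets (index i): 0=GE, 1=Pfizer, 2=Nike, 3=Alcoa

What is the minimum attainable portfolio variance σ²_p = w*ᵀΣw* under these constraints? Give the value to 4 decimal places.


u=Σ⁻¹μ = [1.1668  1.2584  0.3311  0.9570]
v=Σ⁻¹𝟙 = [7.6860  12.5320  10.5385  16.5135]
a=μᵀu=0.349096  b=𝟙ᵀu=3.713194  c=𝟙ᵀv=47.270059  D=ac−b²=2.714006
λ₁=(c·0.098−b)/D = (47.270059·0.098−3.713194)/2.714006 = 0.338714
λ₂=(a−b·0.098)/D = (0.349096−3.713194·0.098)/2.714006 = -0.005452
w* = 0.338714·u + -0.005452·v:
  w_0 = 0.338714·1.1668 + -0.005452·7.6860 = 0.3533  (GE)
  w_1 = 0.338714·1.2584 + -0.005452·12.5320 = 0.3579  (Pfizer)
  w_2 = 0.338714·0.3311 + -0.005452·10.5385 = 0.0547  (Nike)
  w_3 = 0.338714·0.9570 + -0.005452·16.5135 = 0.2341  (Alcoa)
Σw_i=1.0000  μᵀw=0.0980
σ²=wᵀΣw=λ₁·μ_p+λ₂ = 0.338714·0.098 + -0.005452 = 0.027742 ≈ 0.0277

0.0277


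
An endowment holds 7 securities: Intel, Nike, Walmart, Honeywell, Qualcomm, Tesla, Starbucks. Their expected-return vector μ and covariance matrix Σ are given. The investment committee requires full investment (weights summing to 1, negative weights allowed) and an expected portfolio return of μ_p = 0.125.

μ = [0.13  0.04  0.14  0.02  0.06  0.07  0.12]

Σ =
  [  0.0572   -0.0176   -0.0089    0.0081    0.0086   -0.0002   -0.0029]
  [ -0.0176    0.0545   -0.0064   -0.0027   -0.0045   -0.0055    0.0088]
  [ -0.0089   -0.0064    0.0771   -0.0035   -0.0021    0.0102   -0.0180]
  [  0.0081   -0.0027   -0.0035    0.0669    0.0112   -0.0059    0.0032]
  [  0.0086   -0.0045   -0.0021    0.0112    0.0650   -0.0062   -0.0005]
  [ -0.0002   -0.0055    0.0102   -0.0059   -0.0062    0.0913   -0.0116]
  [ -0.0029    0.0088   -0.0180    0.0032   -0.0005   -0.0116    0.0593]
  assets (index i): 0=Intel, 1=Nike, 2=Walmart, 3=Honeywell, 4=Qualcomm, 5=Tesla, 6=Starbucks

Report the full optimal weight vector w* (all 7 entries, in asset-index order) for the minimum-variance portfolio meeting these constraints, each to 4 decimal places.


0.3171  0.0894  0.2879  -0.0811  0.0364  0.0541  0.2962

x=Σ⁻¹μ = [3.3372  1.8362  2.9453  -0.0733  0.8341  0.9903  3.0130]
y=Σ⁻¹𝟙 = [27.5504  29.4478  22.9632  11.8485  14.0774  14.8915  23.2033]
a=μᵀx=1.399084  b=𝟙ᵀx=12.882733  c=𝟙ᵀy=143.982127  D=ac−b²=35.478290
λ₁=(c·0.125−b)/D = (143.982127·0.125−12.882733)/35.478290 = 0.144174
λ₂=(a−b·0.125)/D = (1.399084−12.882733·0.125)/35.478290 = -0.005955
w* = 0.144174·x + -0.005955·y:
  w_0 = 0.144174·3.3372 + -0.005955·27.5504 = 0.3171  (Intel)
  w_1 = 0.144174·1.8362 + -0.005955·29.4478 = 0.0894  (Nike)
  w_2 = 0.144174·2.9453 + -0.005955·22.9632 = 0.2879  (Walmart)
  w_3 = 0.144174·-0.0733 + -0.005955·11.8485 = -0.0811  (Honeywell)
  w_4 = 0.144174·0.8341 + -0.005955·14.0774 = 0.0364  (Qualcomm)
  w_5 = 0.144174·0.9903 + -0.005955·14.8915 = 0.0541  (Tesla)
  w_6 = 0.144174·3.0130 + -0.005955·23.2033 = 0.2962  (Starbucks)
Σw_i=1.0000  μᵀw=0.1250
σ²=wᵀΣw=λ₁·μ_p+λ₂ = 0.144174·0.125 + -0.005955 = 0.012067 ≈ 0.0121


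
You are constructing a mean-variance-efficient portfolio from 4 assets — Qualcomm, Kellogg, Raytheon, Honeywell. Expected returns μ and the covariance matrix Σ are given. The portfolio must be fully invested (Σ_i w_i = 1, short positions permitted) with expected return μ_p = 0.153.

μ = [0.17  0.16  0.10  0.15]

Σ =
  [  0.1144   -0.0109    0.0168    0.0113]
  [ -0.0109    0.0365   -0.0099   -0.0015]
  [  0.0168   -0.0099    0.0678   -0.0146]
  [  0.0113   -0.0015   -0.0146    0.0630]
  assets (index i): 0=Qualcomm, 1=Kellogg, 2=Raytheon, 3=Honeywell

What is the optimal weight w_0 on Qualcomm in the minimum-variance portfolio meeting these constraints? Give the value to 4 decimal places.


0.1656

p=Σ⁻¹μ = [1.3589  5.6054  2.5741  2.8672]
q=Σ⁻¹𝟙 = [6.8017  36.4889  22.8760  20.8232]
a=μᵀp=1.815363  b=𝟙ᵀp=12.405592  c=𝟙ᵀq=86.989789  D=ac−b²=4.019369
λ₁=(c·0.153−b)/D = (86.989789·0.153−12.405592)/4.019369 = 0.224873
λ₂=(a−b·0.153)/D = (1.815363−12.405592·0.153)/4.019369 = -0.020573
w* = 0.224873·p + -0.020573·q:
  w_0 = 0.224873·1.3589 + -0.020573·6.8017 = 0.1656  (Qualcomm)
  w_1 = 0.224873·5.6054 + -0.020573·36.4889 = 0.5098  (Kellogg)
  w_2 = 0.224873·2.5741 + -0.020573·22.8760 = 0.1082  (Raytheon)
  w_3 = 0.224873·2.8672 + -0.020573·20.8232 = 0.2164  (Honeywell)
Σw_i=1.0000  μᵀw=0.1530
σ²=wᵀΣw=λ₁·μ_p+λ₂ = 0.224873·0.153 + -0.020573 = 0.013832 ≈ 0.0138


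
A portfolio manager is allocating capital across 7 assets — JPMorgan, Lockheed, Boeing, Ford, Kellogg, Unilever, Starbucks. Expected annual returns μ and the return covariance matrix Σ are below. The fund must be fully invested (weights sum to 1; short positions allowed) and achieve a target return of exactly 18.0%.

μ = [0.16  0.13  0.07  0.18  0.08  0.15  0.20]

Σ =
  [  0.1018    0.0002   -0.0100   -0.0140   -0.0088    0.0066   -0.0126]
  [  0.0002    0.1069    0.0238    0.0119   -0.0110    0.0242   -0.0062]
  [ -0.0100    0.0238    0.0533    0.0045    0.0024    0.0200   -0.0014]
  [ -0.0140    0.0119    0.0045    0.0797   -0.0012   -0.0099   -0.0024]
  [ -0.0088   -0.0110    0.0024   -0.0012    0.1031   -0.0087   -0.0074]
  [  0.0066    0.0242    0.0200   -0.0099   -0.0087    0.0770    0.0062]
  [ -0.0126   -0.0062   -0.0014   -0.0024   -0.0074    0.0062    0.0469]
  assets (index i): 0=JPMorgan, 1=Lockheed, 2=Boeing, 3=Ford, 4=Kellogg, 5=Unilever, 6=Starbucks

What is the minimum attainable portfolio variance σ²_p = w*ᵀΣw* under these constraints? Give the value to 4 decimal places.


0.0140

g=Σ⁻¹μ = [2.7618  0.8894  0.7428  2.9247  1.6241  1.3659  5.3715]
h=Σ⁻¹𝟙 = [18.0136  5.6668  15.8295  15.9274  14.3572  6.8403  29.5592]
a=μᵀg=2.545079  b=𝟙ᵀg=15.680322  c=𝟙ᵀh=106.194021  D=ac−b²=24.399685
λ₁=(c·0.180−b)/D = (106.194021·0.180−15.680322)/24.399685 = 0.140764
λ₂=(a−b·0.180)/D = (2.545079−15.680322·0.180)/24.399685 = -0.011368
w* = 0.140764·g + -0.011368·h:
  w_0 = 0.140764·2.7618 + -0.011368·18.0136 = 0.1840  (JPMorgan)
  w_1 = 0.140764·0.8894 + -0.011368·5.6668 = 0.0608  (Lockheed)
  w_2 = 0.140764·0.7428 + -0.011368·15.8295 = -0.0754  (Boeing)
  w_3 = 0.140764·2.9247 + -0.011368·15.9274 = 0.2306  (Ford)
  w_4 = 0.140764·1.6241 + -0.011368·14.3572 = 0.0654  (Kellogg)
  w_5 = 0.140764·1.3659 + -0.011368·6.8403 = 0.1145  (Unilever)
  w_6 = 0.140764·5.3715 + -0.011368·29.5592 = 0.4201  (Starbucks)
Σw_i=1.0000  μᵀw=0.1800
σ²=wᵀΣw=λ₁·μ_p+λ₂ = 0.140764·0.180 + -0.011368 = 0.013969 ≈ 0.0140


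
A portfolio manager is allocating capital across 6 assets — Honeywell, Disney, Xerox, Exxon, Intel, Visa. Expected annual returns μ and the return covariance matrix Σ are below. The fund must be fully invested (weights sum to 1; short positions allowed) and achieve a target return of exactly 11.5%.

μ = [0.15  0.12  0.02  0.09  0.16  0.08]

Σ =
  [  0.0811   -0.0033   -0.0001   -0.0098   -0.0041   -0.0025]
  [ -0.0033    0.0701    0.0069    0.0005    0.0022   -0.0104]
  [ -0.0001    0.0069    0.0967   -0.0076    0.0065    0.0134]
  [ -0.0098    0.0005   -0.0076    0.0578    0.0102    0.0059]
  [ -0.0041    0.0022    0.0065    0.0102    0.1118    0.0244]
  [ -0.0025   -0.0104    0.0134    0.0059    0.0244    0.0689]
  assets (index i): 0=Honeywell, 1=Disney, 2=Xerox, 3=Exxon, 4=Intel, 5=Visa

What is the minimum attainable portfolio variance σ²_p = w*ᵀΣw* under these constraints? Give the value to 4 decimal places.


0.0141

u=Σ⁻¹μ = [2.2098  1.9197  -0.0144  1.6152  1.1090  1.0028]
v=Σ⁻¹𝟙 = [15.8777  15.7692  8.6844  18.9616  4.2178  12.6638]
a=μᵀu=0.964587  b=𝟙ᵀu=7.842142  c=𝟙ᵀv=76.174440  D=ac−b²=11.977705
λ₁=(c·0.115−b)/D = (76.174440·0.115−7.842142)/11.977705 = 0.076636
λ₂=(a−b·0.115)/D = (0.964587−7.842142·0.115)/11.977705 = 0.005238
w* = 0.076636·u + 0.005238·v:
  w_0 = 0.076636·2.2098 + 0.005238·15.8777 = 0.2525  (Honeywell)
  w_1 = 0.076636·1.9197 + 0.005238·15.7692 = 0.2297  (Disney)
  w_2 = 0.076636·-0.0144 + 0.005238·8.6844 = 0.0444  (Xerox)
  w_3 = 0.076636·1.6152 + 0.005238·18.9616 = 0.2231  (Exxon)
  w_4 = 0.076636·1.1090 + 0.005238·4.2178 = 0.1071  (Intel)
  w_5 = 0.076636·1.0028 + 0.005238·12.6638 = 0.1432  (Visa)
Σw_i=1.0000  μᵀw=0.1150
σ²=wᵀΣw=λ₁·μ_p+λ₂ = 0.076636·0.115 + 0.005238 = 0.014051 ≈ 0.0141


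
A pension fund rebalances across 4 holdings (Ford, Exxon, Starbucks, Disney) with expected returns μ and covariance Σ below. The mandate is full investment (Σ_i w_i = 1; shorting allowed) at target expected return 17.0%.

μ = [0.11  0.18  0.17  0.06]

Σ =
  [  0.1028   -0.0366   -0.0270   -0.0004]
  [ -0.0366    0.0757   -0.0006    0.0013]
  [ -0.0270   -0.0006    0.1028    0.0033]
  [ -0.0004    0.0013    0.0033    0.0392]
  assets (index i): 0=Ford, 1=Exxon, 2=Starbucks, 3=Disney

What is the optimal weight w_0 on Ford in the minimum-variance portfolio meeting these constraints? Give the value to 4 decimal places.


0.3343

g=Σ⁻¹μ = [3.0976  3.8738  2.4505  1.2275]
h=Σ⁻¹𝟙 = [22.1532  23.6322  14.9233  23.6962]
a=μᵀg=1.528254  b=𝟙ᵀg=10.649376  c=𝟙ᵀh=84.404882  D=ac−b²=15.582887
λ₁=(c·0.170−b)/D = (84.404882·0.170−10.649376)/15.582887 = 0.237405
λ₂=(a−b·0.170)/D = (1.528254−10.649376·0.170)/15.582887 = -0.018106
w* = 0.237405·g + -0.018106·h:
  w_0 = 0.237405·3.0976 + -0.018106·22.1532 = 0.3343  (Ford)
  w_1 = 0.237405·3.8738 + -0.018106·23.6322 = 0.4918  (Exxon)
  w_2 = 0.237405·2.4505 + -0.018106·14.9233 = 0.3116  (Starbucks)
  w_3 = 0.237405·1.2275 + -0.018106·23.6962 = -0.1376  (Disney)
Σw_i=1.0000  μᵀw=0.1700
σ²=wᵀΣw=λ₁·μ_p+λ₂ = 0.237405·0.170 + -0.018106 = 0.022253 ≈ 0.0223


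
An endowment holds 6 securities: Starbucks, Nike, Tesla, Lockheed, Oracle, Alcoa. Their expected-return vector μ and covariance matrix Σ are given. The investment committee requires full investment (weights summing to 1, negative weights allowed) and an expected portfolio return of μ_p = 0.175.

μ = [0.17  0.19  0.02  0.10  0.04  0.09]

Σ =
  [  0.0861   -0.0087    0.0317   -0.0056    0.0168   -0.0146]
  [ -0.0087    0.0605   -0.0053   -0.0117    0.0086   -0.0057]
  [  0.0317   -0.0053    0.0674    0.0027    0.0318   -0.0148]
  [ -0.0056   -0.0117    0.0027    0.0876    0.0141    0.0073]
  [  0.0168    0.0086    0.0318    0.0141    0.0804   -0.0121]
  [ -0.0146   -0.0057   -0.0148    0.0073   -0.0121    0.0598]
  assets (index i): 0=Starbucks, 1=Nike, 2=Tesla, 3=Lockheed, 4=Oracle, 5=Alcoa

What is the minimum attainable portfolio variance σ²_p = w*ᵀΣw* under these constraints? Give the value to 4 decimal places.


u=Σ⁻¹μ = [3.0546  4.2021  -0.1394  1.7921  -0.5038  2.2961]
v=Σ⁻¹𝟙 = [13.3151  23.9684  13.9326  12.4667  3.1298  24.8175]
a=μᵀu=1.680589  b=𝟙ᵀu=10.701646  c=𝟙ᵀv=91.630004  D=ac−b²=39.467199
λ₁=(c·0.175−b)/D = (91.630004·0.175−10.701646)/39.467199 = 0.135140
λ₂=(a−b·0.175)/D = (1.680589−10.701646·0.175)/39.467199 = -0.004870
w* = 0.135140·u + -0.004870·v:
  w_0 = 0.135140·3.0546 + -0.004870·13.3151 = 0.3480  (Starbucks)
  w_1 = 0.135140·4.2021 + -0.004870·23.9684 = 0.4511  (Nike)
  w_2 = 0.135140·-0.1394 + -0.004870·13.9326 = -0.0867  (Tesla)
  w_3 = 0.135140·1.7921 + -0.004870·12.4667 = 0.1815  (Lockheed)
  w_4 = 0.135140·-0.5038 + -0.004870·3.1298 = -0.0833  (Oracle)
  w_5 = 0.135140·2.2961 + -0.004870·24.8175 = 0.1894  (Alcoa)
Σw_i=1.0000  μᵀw=0.1750
σ²=wᵀΣw=λ₁·μ_p+λ₂ = 0.135140·0.175 + -0.004870 = 0.018780 ≈ 0.0188

0.0188


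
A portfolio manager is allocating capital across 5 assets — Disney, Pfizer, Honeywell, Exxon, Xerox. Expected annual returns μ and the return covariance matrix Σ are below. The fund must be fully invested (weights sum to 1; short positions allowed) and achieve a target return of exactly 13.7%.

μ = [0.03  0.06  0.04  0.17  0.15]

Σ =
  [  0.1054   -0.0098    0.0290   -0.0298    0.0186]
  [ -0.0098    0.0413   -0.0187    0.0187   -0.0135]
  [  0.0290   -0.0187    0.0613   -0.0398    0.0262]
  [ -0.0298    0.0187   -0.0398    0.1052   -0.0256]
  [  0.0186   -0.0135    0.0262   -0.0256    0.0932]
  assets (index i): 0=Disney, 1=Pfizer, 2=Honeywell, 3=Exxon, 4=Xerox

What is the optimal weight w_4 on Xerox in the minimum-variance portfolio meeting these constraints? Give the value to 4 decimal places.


0.3729

p=Σ⁻¹μ = [0.3134  1.8708  1.8945  2.5738  1.9923]
q=Σ⁻¹𝟙 = [7.7873  34.8366  31.7064  20.1534  10.8441]
a=μᵀp=0.933809  b=𝟙ᵀp=8.644773  c=𝟙ᵀq=105.327903  D=ac−b²=23.624089
λ₁=(c·0.137−b)/D = (105.327903·0.137−8.644773)/23.624089 = 0.244883
λ₂=(a−b·0.137)/D = (0.933809−8.644773·0.137)/23.624089 = -0.010605
w* = 0.244883·p + -0.010605·q:
  w_0 = 0.244883·0.3134 + -0.010605·7.7873 = -0.0058  (Disney)
  w_1 = 0.244883·1.8708 + -0.010605·34.8366 = 0.0887  (Pfizer)
  w_2 = 0.244883·1.8945 + -0.010605·31.7064 = 0.1277  (Honeywell)
  w_3 = 0.244883·2.5738 + -0.010605·20.1534 = 0.4166  (Exxon)
  w_4 = 0.244883·1.9923 + -0.010605·10.8441 = 0.3729  (Xerox)
Σw_i=1.0000  μᵀw=0.1370
σ²=wᵀΣw=λ₁·μ_p+λ₂ = 0.244883·0.137 + -0.010605 = 0.022944 ≈ 0.0229


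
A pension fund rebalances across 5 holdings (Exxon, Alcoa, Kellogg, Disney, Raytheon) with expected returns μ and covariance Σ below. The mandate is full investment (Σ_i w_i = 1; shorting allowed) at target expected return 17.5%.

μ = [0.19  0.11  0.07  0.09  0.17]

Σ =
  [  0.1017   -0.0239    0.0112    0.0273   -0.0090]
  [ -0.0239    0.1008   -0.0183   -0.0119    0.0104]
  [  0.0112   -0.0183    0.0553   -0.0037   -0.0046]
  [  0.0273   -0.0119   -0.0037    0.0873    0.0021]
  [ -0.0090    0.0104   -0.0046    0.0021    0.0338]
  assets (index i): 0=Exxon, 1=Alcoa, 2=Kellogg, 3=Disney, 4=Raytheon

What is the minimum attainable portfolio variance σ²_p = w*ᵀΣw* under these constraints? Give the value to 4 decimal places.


x=Σ⁻¹μ = [2.3852  1.4649  1.7474  0.4283  5.4252]
y=Σ⁻¹𝟙 = [10.5620  14.8966  24.1068  10.4718  30.4448]
a=μᵀx=1.697467  b=𝟙ᵀx=11.450953  c=𝟙ᵀy=90.481930  D=ac−b²=22.465759
λ₁=(c·0.175−b)/D = (90.481930·0.175−11.450953)/22.465759 = 0.195114
λ₂=(a−b·0.175)/D = (1.697467−11.450953·0.175)/22.465759 = -0.013641
w* = 0.195114·x + -0.013641·y:
  w_0 = 0.195114·2.3852 + -0.013641·10.5620 = 0.3213  (Exxon)
  w_1 = 0.195114·1.4649 + -0.013641·14.8966 = 0.0826  (Alcoa)
  w_2 = 0.195114·1.7474 + -0.013641·24.1068 = 0.0121  (Kellogg)
  w_3 = 0.195114·0.4283 + -0.013641·10.4718 = -0.0593  (Disney)
  w_4 = 0.195114·5.4252 + -0.013641·30.4448 = 0.6432  (Raytheon)
Σw_i=1.0000  μᵀw=0.1750
σ²=wᵀΣw=λ₁·μ_p+λ₂ = 0.195114·0.175 + -0.013641 = 0.020504 ≈ 0.0205

0.0205


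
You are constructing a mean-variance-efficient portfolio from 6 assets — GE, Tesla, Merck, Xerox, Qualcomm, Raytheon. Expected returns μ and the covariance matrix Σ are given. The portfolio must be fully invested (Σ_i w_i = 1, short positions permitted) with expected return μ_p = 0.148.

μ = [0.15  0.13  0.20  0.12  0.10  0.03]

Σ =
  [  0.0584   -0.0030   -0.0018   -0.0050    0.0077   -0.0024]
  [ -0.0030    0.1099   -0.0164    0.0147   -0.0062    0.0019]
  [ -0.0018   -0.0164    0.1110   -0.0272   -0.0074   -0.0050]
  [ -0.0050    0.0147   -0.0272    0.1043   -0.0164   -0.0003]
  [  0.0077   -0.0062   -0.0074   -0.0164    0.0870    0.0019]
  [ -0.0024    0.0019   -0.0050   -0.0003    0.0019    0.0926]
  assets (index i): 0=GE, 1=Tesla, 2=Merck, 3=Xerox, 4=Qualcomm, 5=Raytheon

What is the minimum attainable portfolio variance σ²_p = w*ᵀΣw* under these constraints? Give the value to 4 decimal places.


0.0143

p=Σ⁻¹μ = [2.7075  1.4694  2.6897  2.0301  1.6154  0.4827]
q=Σ⁻¹𝟙 = [18.0351  10.5553  16.1713  15.5265  14.6977  11.6719]
a=μᵀp=1.554725  b=𝟙ᵀp=10.994807  c=𝟙ᵀq=86.657704  D=ac−b²=13.843147
λ₁=(c·0.148−b)/D = (86.657704·0.148−10.994807)/13.843147 = 0.132234
λ₂=(a−b·0.148)/D = (1.554725−10.994807·0.148)/13.843147 = -0.005238
w* = 0.132234·p + -0.005238·q:
  w_0 = 0.132234·2.7075 + -0.005238·18.0351 = 0.2636  (GE)
  w_1 = 0.132234·1.4694 + -0.005238·10.5553 = 0.1390  (Tesla)
  w_2 = 0.132234·2.6897 + -0.005238·16.1713 = 0.2710  (Merck)
  w_3 = 0.132234·2.0301 + -0.005238·15.5265 = 0.1871  (Xerox)
  w_4 = 0.132234·1.6154 + -0.005238·14.6977 = 0.1366  (Qualcomm)
  w_5 = 0.132234·0.4827 + -0.005238·11.6719 = 0.0027  (Raytheon)
Σw_i=1.0000  μᵀw=0.1480
σ²=wᵀΣw=λ₁·μ_p+λ₂ = 0.132234·0.148 + -0.005238 = 0.014333 ≈ 0.0143


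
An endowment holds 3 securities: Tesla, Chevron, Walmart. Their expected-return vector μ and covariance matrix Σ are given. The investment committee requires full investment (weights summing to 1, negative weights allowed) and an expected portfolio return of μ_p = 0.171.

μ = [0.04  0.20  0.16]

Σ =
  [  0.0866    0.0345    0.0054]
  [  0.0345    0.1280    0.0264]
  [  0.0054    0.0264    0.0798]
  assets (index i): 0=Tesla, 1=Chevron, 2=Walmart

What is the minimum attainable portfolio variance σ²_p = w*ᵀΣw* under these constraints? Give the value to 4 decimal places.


0.0587

g=Σ⁻¹μ = [-0.1445  1.2727  1.5937]
h=Σ⁻¹𝟙 = [9.6915  2.9525  10.8988]
a=μᵀg=0.503766  b=𝟙ᵀg=2.721954  c=𝟙ᵀh=23.542751  D=ac−b²=4.450993
λ₁=(c·0.171−b)/D = (23.542751·0.171−2.721954)/4.450993 = 0.292936
λ₂=(a−b·0.171)/D = (0.503766−2.721954·0.171)/4.450993 = 0.008607
w* = 0.292936·g + 0.008607·h:
  w_0 = 0.292936·-0.1445 + 0.008607·9.6915 = 0.0411  (Tesla)
  w_1 = 0.292936·1.2727 + 0.008607·2.9525 = 0.3982  (Chevron)
  w_2 = 0.292936·1.5937 + 0.008607·10.8988 = 0.5607  (Walmart)
Σw_i=1.0000  μᵀw=0.1710
σ²=wᵀΣw=λ₁·μ_p+λ₂ = 0.292936·0.171 + 0.008607 = 0.058699 ≈ 0.0587


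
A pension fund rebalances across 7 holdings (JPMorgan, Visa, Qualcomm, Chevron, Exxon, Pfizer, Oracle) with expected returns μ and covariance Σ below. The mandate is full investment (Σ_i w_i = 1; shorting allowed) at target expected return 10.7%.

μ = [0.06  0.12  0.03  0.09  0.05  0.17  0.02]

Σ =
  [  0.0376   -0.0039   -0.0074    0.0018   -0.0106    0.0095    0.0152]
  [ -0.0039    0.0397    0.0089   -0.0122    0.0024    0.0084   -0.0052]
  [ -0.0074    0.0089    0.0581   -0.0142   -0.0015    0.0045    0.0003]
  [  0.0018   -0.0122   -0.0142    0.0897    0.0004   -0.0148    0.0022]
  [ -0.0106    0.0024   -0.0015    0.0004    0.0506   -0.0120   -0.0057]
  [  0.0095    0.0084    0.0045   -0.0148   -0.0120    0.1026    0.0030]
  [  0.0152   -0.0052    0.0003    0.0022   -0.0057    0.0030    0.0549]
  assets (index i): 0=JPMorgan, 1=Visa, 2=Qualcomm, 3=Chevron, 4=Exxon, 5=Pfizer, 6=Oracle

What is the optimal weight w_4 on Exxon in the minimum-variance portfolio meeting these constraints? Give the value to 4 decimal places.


0.1297

p=Σ⁻¹μ = [1.9671  3.1877  0.6232  1.7543  1.6547  1.6292  0.1307]
q=Σ⁻¹𝟙 = [33.5180  27.3206  21.8530  18.7173  29.6678  9.2309  13.2290]
a=μᵀp=1.039450  b=𝟙ᵀp=10.946913  c=𝟙ᵀq=153.536497  D=ac−b²=39.758606
λ₁=(c·0.107−b)/D = (153.536497·0.107−10.946913)/39.758606 = 0.137869
λ₂=(a−b·0.107)/D = (1.039450−10.946913·0.107)/39.758606 = -0.003317
w* = 0.137869·p + -0.003317·q:
  w_0 = 0.137869·1.9671 + -0.003317·33.5180 = 0.1600  (JPMorgan)
  w_1 = 0.137869·3.1877 + -0.003317·27.3206 = 0.3489  (Visa)
  w_2 = 0.137869·0.6232 + -0.003317·21.8530 = 0.0134  (Qualcomm)
  w_3 = 0.137869·1.7543 + -0.003317·18.7173 = 0.1798  (Chevron)
  w_4 = 0.137869·1.6547 + -0.003317·29.6678 = 0.1297  (Exxon)
  w_5 = 0.137869·1.6292 + -0.003317·9.2309 = 0.1940  (Pfizer)
  w_6 = 0.137869·0.1307 + -0.003317·13.2290 = -0.0259  (Oracle)
Σw_i=1.0000  μᵀw=0.1070
σ²=wᵀΣw=λ₁·μ_p+λ₂ = 0.137869·0.107 + -0.003317 = 0.011435 ≈ 0.0114


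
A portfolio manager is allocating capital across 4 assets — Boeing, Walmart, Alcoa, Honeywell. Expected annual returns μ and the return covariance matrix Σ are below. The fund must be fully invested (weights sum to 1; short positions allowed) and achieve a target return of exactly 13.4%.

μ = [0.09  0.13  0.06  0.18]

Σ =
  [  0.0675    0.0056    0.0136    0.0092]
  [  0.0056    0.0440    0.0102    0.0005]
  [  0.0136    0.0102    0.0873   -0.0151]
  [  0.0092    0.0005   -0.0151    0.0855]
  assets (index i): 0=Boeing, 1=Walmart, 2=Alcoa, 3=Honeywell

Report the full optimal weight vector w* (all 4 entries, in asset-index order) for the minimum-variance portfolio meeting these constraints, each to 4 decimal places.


0.1209  0.4317  0.1128  0.3346

g=Σ⁻¹μ = [0.6924  2.6957  0.6323  2.1267]
h=Σ⁻¹𝟙 = [9.5688  19.0837  9.8612  12.2963]
a=μᵀg=0.833494  b=𝟙ᵀg=6.147069  c=𝟙ᵀh=50.809947  D=ac−b²=4.563306
λ₁=(c·0.134−b)/D = (50.809947·0.134−6.147069)/4.563306 = 0.144953
λ₂=(a−b·0.134)/D = (0.833494−6.147069·0.134)/4.563306 = 0.002145
w* = 0.144953·g + 0.002145·h:
  w_0 = 0.144953·0.6924 + 0.002145·9.5688 = 0.1209  (Boeing)
  w_1 = 0.144953·2.6957 + 0.002145·19.0837 = 0.4317  (Walmart)
  w_2 = 0.144953·0.6323 + 0.002145·9.8612 = 0.1128  (Alcoa)
  w_3 = 0.144953·2.1267 + 0.002145·12.2963 = 0.3346  (Honeywell)
Σw_i=1.0000  μᵀw=0.1340
σ²=wᵀΣw=λ₁·μ_p+λ₂ = 0.144953·0.134 + 0.002145 = 0.021568 ≈ 0.0216


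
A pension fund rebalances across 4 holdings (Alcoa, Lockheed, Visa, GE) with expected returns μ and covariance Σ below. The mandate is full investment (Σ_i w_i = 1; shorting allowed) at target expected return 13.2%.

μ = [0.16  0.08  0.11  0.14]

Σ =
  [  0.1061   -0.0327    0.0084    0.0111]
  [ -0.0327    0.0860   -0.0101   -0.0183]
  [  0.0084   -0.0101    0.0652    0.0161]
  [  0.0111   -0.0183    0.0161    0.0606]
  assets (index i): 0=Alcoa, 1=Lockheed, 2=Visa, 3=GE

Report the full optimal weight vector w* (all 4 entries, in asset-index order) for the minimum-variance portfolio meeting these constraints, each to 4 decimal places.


u=Σ⁻¹μ = [1.8703  2.2812  1.2238  2.3314]
v=Σ⁻¹𝟙 = [13.3515  21.8773  12.7398  17.2779]
a=μᵀu=0.942757  b=𝟙ᵀu=7.706709  c=𝟙ᵀv=65.246522  D=ac−b²=2.118289
λ₁=(c·0.132−b)/D = (65.246522·0.132−7.706709)/2.118289 = 0.427625
λ₂=(a−b·0.132)/D = (0.942757−7.706709·0.132)/2.118289 = -0.035183
w* = 0.427625·u + -0.035183·v:
  w_0 = 0.427625·1.8703 + -0.035183·13.3515 = 0.3300  (Alcoa)
  w_1 = 0.427625·2.2812 + -0.035183·21.8773 = 0.2058  (Lockheed)
  w_2 = 0.427625·1.2238 + -0.035183·12.7398 = 0.0751  (Visa)
  w_3 = 0.427625·2.3314 + -0.035183·17.2779 = 0.3891  (GE)
Σw_i=1.0000  μᵀw=0.1320
σ²=wᵀΣw=λ₁·μ_p+λ₂ = 0.427625·0.132 + -0.035183 = 0.021263 ≈ 0.0213

0.3300  0.2058  0.0751  0.3891


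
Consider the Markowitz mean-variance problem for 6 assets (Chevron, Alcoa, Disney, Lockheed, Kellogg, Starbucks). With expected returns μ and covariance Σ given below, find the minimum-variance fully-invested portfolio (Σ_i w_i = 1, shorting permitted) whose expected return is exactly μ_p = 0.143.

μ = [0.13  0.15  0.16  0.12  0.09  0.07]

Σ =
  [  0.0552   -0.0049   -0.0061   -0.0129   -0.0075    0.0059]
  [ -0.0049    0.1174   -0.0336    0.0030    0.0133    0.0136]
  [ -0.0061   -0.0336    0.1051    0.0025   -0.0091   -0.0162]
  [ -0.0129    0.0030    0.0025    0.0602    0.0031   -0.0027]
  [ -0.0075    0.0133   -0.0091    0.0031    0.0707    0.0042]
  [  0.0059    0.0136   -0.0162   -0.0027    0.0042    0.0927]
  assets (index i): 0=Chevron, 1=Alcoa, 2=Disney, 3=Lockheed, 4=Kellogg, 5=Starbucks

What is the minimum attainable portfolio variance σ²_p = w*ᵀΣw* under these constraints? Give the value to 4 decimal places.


0.0153

p=Σ⁻¹μ = [3.5012  1.8227  2.4847  2.5056  1.4696  0.7055]
q=Σ⁻¹𝟙 = [26.8441  11.0226  17.0460  20.7675  15.5876  10.3394]
a=μᵀp=1.608425  b=𝟙ᵀp=12.489219  c=𝟙ᵀq=101.607168  D=ac−b²=7.446930
λ₁=(c·0.143−b)/D = (101.607168·0.143−12.489219)/7.446930 = 0.274020
λ₂=(a−b·0.143)/D = (1.608425−12.489219·0.143)/7.446930 = -0.023840
w* = 0.274020·p + -0.023840·q:
  w_0 = 0.274020·3.5012 + -0.023840·26.8441 = 0.3195  (Chevron)
  w_1 = 0.274020·1.8227 + -0.023840·11.0226 = 0.2367  (Alcoa)
  w_2 = 0.274020·2.4847 + -0.023840·17.0460 = 0.2745  (Disney)
  w_3 = 0.274020·2.5056 + -0.023840·20.7675 = 0.1915  (Lockheed)
  w_4 = 0.274020·1.4696 + -0.023840·15.5876 = 0.0311  (Kellogg)
  w_5 = 0.274020·0.7055 + -0.023840·10.3394 = -0.0532  (Starbucks)
Σw_i=1.0000  μᵀw=0.1430
σ²=wᵀΣw=λ₁·μ_p+λ₂ = 0.274020·0.143 + -0.023840 = 0.015345 ≈ 0.0153


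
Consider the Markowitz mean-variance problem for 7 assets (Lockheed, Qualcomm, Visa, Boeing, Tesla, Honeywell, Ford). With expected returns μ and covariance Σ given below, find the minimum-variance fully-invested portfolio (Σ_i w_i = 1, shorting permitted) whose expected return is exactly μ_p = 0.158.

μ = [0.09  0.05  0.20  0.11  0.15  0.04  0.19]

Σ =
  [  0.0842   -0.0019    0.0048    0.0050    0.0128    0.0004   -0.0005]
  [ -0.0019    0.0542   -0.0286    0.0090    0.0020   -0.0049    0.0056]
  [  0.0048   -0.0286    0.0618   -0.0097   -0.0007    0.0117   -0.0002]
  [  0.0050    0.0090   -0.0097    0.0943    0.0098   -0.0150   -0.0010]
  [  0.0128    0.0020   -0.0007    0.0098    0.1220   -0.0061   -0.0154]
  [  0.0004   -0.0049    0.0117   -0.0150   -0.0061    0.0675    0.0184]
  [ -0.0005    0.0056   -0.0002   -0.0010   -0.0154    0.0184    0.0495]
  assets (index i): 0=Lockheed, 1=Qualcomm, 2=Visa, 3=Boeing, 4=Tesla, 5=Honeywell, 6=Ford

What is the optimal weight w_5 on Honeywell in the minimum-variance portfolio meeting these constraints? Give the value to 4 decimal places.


-0.0472

u=Σ⁻¹μ = [0.5801  2.7088  4.8141  1.1197  1.5730  -0.8534  4.3864]
v=Σ⁻¹𝟙 = [8.9614  31.8153  30.0585  11.1904  8.5279  10.8495  15.6609]
a=μᵀu=2.308864  b=𝟙ᵀu=14.328659  c=𝟙ᵀv=117.063849  D=ac−b²=64.974054
λ₁=(c·0.158−b)/D = (117.063849·0.158−14.328659)/64.974054 = 0.064140
λ₂=(a−b·0.158)/D = (2.308864−14.328659·0.158)/64.974054 = 0.000692
w* = 0.064140·u + 0.000692·v:
  w_0 = 0.064140·0.5801 + 0.000692·8.9614 = 0.0434  (Lockheed)
  w_1 = 0.064140·2.7088 + 0.000692·31.8153 = 0.1957  (Qualcomm)
  w_2 = 0.064140·4.8141 + 0.000692·30.0585 = 0.3296  (Visa)
  w_3 = 0.064140·1.1197 + 0.000692·11.1904 = 0.0796  (Boeing)
  w_4 = 0.064140·1.5730 + 0.000692·8.5279 = 0.1068  (Tesla)
  w_5 = 0.064140·-0.8534 + 0.000692·10.8495 = -0.0472  (Honeywell)
  w_6 = 0.064140·4.3864 + 0.000692·15.6609 = 0.2922  (Ford)
Σw_i=1.0000  μᵀw=0.1580
σ²=wᵀΣw=λ₁·μ_p+λ₂ = 0.064140·0.158 + 0.000692 = 0.010826 ≈ 0.0108
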